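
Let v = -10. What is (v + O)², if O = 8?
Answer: 4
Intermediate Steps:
(v + O)² = (-10 + 8)² = (-2)² = 4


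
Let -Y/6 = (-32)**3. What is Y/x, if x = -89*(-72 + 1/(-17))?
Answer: 3342336/109025 ≈ 30.657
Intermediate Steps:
Y = 196608 (Y = -6*(-32)**3 = -6*(-32768) = 196608)
x = 109025/17 (x = -89*(-72 - 1/17) = -89*(-1225/17) = 109025/17 ≈ 6413.2)
Y/x = 196608/(109025/17) = 196608*(17/109025) = 3342336/109025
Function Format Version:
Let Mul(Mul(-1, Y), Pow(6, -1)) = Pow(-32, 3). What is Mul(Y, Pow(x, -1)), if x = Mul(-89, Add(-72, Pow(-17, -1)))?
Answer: Rational(3342336, 109025) ≈ 30.657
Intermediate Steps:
Y = 196608 (Y = Mul(-6, Pow(-32, 3)) = Mul(-6, -32768) = 196608)
x = Rational(109025, 17) (x = Mul(-89, Add(-72, Rational(-1, 17))) = Mul(-89, Rational(-1225, 17)) = Rational(109025, 17) ≈ 6413.2)
Mul(Y, Pow(x, -1)) = Mul(196608, Pow(Rational(109025, 17), -1)) = Mul(196608, Rational(17, 109025)) = Rational(3342336, 109025)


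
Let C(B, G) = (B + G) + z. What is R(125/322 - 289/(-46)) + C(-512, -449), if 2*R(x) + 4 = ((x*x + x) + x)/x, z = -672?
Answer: -262537/161 ≈ -1630.7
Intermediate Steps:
R(x) = -2 + (x² + 2*x)/(2*x) (R(x) = -2 + (((x*x + x) + x)/x)/2 = -2 + (((x² + x) + x)/x)/2 = -2 + (((x + x²) + x)/x)/2 = -2 + ((x² + 2*x)/x)/2 = -2 + (x² + 2*x)/(2*x))
C(B, G) = -672 + B + G (C(B, G) = (B + G) - 672 = -672 + B + G)
R(125/322 - 289/(-46)) + C(-512, -449) = (-1 + (125/322 - 289/(-46))/2) + (-672 - 512 - 449) = (-1 + (125*(1/322) - 289*(-1/46))/2) - 1633 = (-1 + (125/322 + 289/46)/2) - 1633 = (-1 + (½)*(1074/161)) - 1633 = (-1 + 537/161) - 1633 = 376/161 - 1633 = -262537/161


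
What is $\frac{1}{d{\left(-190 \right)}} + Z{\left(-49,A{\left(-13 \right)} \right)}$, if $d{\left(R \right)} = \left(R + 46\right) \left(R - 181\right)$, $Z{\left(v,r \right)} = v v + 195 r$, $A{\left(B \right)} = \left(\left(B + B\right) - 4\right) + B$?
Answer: $- \frac{319689215}{53424} \approx -5984.0$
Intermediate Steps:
$A{\left(B \right)} = -4 + 3 B$ ($A{\left(B \right)} = \left(2 B - 4\right) + B = \left(-4 + 2 B\right) + B = -4 + 3 B$)
$Z{\left(v,r \right)} = v^{2} + 195 r$
$d{\left(R \right)} = \left(-181 + R\right) \left(46 + R\right)$ ($d{\left(R \right)} = \left(46 + R\right) \left(-181 + R\right) = \left(-181 + R\right) \left(46 + R\right)$)
$\frac{1}{d{\left(-190 \right)}} + Z{\left(-49,A{\left(-13 \right)} \right)} = \frac{1}{-8326 + \left(-190\right)^{2} - -25650} + \left(\left(-49\right)^{2} + 195 \left(-4 + 3 \left(-13\right)\right)\right) = \frac{1}{-8326 + 36100 + 25650} + \left(2401 + 195 \left(-4 - 39\right)\right) = \frac{1}{53424} + \left(2401 + 195 \left(-43\right)\right) = \frac{1}{53424} + \left(2401 - 8385\right) = \frac{1}{53424} - 5984 = - \frac{319689215}{53424}$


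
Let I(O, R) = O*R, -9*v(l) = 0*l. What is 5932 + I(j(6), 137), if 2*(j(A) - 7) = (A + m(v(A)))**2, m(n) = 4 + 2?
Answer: 16755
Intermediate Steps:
v(l) = 0 (v(l) = -0*l = -1/9*0 = 0)
m(n) = 6
j(A) = 7 + (6 + A)**2/2 (j(A) = 7 + (A + 6)**2/2 = 7 + (6 + A)**2/2)
5932 + I(j(6), 137) = 5932 + (7 + (6 + 6)**2/2)*137 = 5932 + (7 + (1/2)*12**2)*137 = 5932 + (7 + (1/2)*144)*137 = 5932 + (7 + 72)*137 = 5932 + 79*137 = 5932 + 10823 = 16755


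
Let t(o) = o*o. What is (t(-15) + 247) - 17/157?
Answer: 74087/157 ≈ 471.89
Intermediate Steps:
t(o) = o**2
(t(-15) + 247) - 17/157 = ((-15)**2 + 247) - 17/157 = (225 + 247) - 17*1/157 = 472 - 17/157 = 74087/157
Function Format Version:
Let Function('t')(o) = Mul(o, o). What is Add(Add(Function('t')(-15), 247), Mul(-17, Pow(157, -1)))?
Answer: Rational(74087, 157) ≈ 471.89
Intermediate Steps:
Function('t')(o) = Pow(o, 2)
Add(Add(Function('t')(-15), 247), Mul(-17, Pow(157, -1))) = Add(Add(Pow(-15, 2), 247), Mul(-17, Pow(157, -1))) = Add(Add(225, 247), Mul(-17, Rational(1, 157))) = Add(472, Rational(-17, 157)) = Rational(74087, 157)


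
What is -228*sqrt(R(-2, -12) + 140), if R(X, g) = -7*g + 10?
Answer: -684*sqrt(26) ≈ -3487.7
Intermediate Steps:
R(X, g) = 10 - 7*g
-228*sqrt(R(-2, -12) + 140) = -228*sqrt((10 - 7*(-12)) + 140) = -228*sqrt((10 + 84) + 140) = -228*sqrt(94 + 140) = -684*sqrt(26)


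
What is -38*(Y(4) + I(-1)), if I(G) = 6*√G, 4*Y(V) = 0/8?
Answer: -228*I ≈ -228.0*I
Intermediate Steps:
Y(V) = 0 (Y(V) = (0/8)/4 = (0*(⅛))/4 = (¼)*0 = 0)
-38*(Y(4) + I(-1)) = -38*(0 + 6*√(-1)) = -38*(0 + 6*I) = -228*I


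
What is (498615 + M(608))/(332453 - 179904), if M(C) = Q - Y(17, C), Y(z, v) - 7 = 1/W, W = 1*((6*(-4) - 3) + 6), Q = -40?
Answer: 10469929/3203529 ≈ 3.2682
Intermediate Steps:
W = -21 (W = 1*((-24 - 3) + 6) = 1*(-27 + 6) = 1*(-21) = -21)
Y(z, v) = 146/21 (Y(z, v) = 7 + 1/(-21) = 7 - 1/21 = 146/21)
M(C) = -986/21 (M(C) = -40 - 1*146/21 = -40 - 146/21 = -986/21)
(498615 + M(608))/(332453 - 179904) = (498615 - 986/21)/(332453 - 179904) = (10469929/21)/152549 = (10469929/21)*(1/152549) = 10469929/3203529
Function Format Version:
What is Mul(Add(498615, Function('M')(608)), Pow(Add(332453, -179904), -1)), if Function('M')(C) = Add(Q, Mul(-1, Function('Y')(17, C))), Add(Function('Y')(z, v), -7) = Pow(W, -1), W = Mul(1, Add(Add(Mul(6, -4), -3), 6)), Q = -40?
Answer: Rational(10469929, 3203529) ≈ 3.2682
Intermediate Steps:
W = -21 (W = Mul(1, Add(Add(-24, -3), 6)) = Mul(1, Add(-27, 6)) = Mul(1, -21) = -21)
Function('Y')(z, v) = Rational(146, 21) (Function('Y')(z, v) = Add(7, Pow(-21, -1)) = Add(7, Rational(-1, 21)) = Rational(146, 21))
Function('M')(C) = Rational(-986, 21) (Function('M')(C) = Add(-40, Mul(-1, Rational(146, 21))) = Add(-40, Rational(-146, 21)) = Rational(-986, 21))
Mul(Add(498615, Function('M')(608)), Pow(Add(332453, -179904), -1)) = Mul(Add(498615, Rational(-986, 21)), Pow(Add(332453, -179904), -1)) = Mul(Rational(10469929, 21), Pow(152549, -1)) = Mul(Rational(10469929, 21), Rational(1, 152549)) = Rational(10469929, 3203529)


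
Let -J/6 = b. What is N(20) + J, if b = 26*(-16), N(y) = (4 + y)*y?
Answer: 2976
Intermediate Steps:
N(y) = y*(4 + y)
b = -416
J = 2496 (J = -6*(-416) = 2496)
N(20) + J = 20*(4 + 20) + 2496 = 20*24 + 2496 = 480 + 2496 = 2976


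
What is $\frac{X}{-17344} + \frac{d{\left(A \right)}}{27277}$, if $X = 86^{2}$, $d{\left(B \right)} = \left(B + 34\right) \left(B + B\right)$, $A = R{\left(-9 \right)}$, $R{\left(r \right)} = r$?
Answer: $- \frac{52386373}{118273072} \approx -0.44293$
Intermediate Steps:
$A = -9$
$d{\left(B \right)} = 2 B \left(34 + B\right)$ ($d{\left(B \right)} = \left(34 + B\right) 2 B = 2 B \left(34 + B\right)$)
$X = 7396$
$\frac{X}{-17344} + \frac{d{\left(A \right)}}{27277} = \frac{7396}{-17344} + \frac{2 \left(-9\right) \left(34 - 9\right)}{27277} = 7396 \left(- \frac{1}{17344}\right) + 2 \left(-9\right) 25 \cdot \frac{1}{27277} = - \frac{1849}{4336} - \frac{450}{27277} = - \frac{52386373}{118273072}$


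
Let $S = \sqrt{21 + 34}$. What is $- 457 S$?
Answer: $- 457 \sqrt{55} \approx -3389.2$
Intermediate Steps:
$S = \sqrt{55} \approx 7.4162$
$- 457 S = - 457 \sqrt{55}$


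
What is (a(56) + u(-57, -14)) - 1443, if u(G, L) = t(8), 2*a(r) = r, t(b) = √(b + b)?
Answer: -1411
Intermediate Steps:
t(b) = √2*√b (t(b) = √(2*b) = √2*√b)
a(r) = r/2
u(G, L) = 4 (u(G, L) = √2*√8 = √2*(2*√2) = 4)
(a(56) + u(-57, -14)) - 1443 = ((½)*56 + 4) - 1443 = (28 + 4) - 1443 = 32 - 1443 = -1411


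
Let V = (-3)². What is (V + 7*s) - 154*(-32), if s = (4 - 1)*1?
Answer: 4958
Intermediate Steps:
V = 9
s = 3 (s = 3*1 = 3)
(V + 7*s) - 154*(-32) = (9 + 7*3) - 154*(-32) = (9 + 21) + 4928 = 30 + 4928 = 4958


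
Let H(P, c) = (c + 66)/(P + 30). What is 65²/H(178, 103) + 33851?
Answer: 39051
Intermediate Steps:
H(P, c) = (66 + c)/(30 + P)
65²/H(178, 103) + 33851 = 65²/(((66 + 103)/(30 + 178))) + 33851 = 4225/((169/208)) + 33851 = 4225/(((1/208)*169)) + 33851 = 4225/(13/16) + 33851 = 4225*(16/13) + 33851 = 5200 + 33851 = 39051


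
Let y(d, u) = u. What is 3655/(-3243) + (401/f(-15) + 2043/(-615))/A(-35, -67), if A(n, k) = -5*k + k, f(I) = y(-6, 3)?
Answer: -57075289/89085210 ≈ -0.64068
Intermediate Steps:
f(I) = 3
A(n, k) = -4*k
3655/(-3243) + (401/f(-15) + 2043/(-615))/A(-35, -67) = 3655/(-3243) + (401/3 + 2043/(-615))/((-4*(-67))) = 3655*(-1/3243) + (401*(⅓) + 2043*(-1/615))/268 = -3655/3243 + (401/3 - 681/205)*(1/268) = -3655/3243 + (80162/615)*(1/268) = -3655/3243 + 40081/82410 = -57075289/89085210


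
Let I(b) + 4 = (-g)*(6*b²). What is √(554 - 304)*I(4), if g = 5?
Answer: -2420*√10 ≈ -7652.7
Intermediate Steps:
I(b) = -4 - 30*b² (I(b) = -4 + (-1*5)*(6*b²) = -4 - 30*b²)
√(554 - 304)*I(4) = √(554 - 304)*(-4 - 30*4²) = √250*(-4 - 30*16) = (5*√10)*(-4 - 480) = (5*√10)*(-484) = -2420*√10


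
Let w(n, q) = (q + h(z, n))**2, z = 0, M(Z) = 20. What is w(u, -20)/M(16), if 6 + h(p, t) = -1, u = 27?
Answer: 729/20 ≈ 36.450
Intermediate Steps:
h(p, t) = -7 (h(p, t) = -6 - 1 = -7)
w(n, q) = (-7 + q)**2 (w(n, q) = (q - 7)**2 = (-7 + q)**2)
w(u, -20)/M(16) = (-7 - 20)**2/20 = (-27)**2*(1/20) = 729*(1/20) = 729/20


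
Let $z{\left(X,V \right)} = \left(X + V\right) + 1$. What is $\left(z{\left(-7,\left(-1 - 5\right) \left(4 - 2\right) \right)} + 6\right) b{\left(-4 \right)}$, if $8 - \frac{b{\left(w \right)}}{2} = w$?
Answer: $-288$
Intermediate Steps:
$b{\left(w \right)} = 16 - 2 w$
$z{\left(X,V \right)} = 1 + V + X$ ($z{\left(X,V \right)} = \left(V + X\right) + 1 = 1 + V + X$)
$\left(z{\left(-7,\left(-1 - 5\right) \left(4 - 2\right) \right)} + 6\right) b{\left(-4 \right)} = \left(\left(1 + \left(-1 - 5\right) \left(4 - 2\right) - 7\right) + 6\right) \left(16 - -8\right) = \left(\left(1 - 12 - 7\right) + 6\right) \left(16 + 8\right) = \left(\left(1 - 12 - 7\right) + 6\right) 24 = \left(-18 + 6\right) 24 = \left(-12\right) 24 = -288$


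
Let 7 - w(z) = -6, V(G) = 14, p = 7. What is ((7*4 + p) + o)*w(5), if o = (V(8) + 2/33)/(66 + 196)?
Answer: 1969981/4323 ≈ 455.70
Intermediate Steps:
w(z) = 13 (w(z) = 7 - 1*(-6) = 7 + 6 = 13)
o = 232/4323 (o = (14 + 2/33)/(66 + 196) = (14 + 2*(1/33))/262 = (14 + 2/33)*(1/262) = (464/33)*(1/262) = 232/4323 ≈ 0.053666)
((7*4 + p) + o)*w(5) = ((7*4 + 7) + 232/4323)*13 = ((28 + 7) + 232/4323)*13 = (35 + 232/4323)*13 = (151537/4323)*13 = 1969981/4323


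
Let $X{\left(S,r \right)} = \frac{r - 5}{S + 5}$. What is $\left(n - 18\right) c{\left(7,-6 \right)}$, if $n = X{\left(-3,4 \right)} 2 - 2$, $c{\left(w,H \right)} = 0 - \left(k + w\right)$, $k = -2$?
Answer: $105$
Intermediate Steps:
$X{\left(S,r \right)} = \frac{-5 + r}{5 + S}$
$c{\left(w,H \right)} = 2 - w$ ($c{\left(w,H \right)} = 0 - \left(-2 + w\right) = 2 - w$)
$n = -3$ ($n = \frac{-5 + 4}{5 - 3} \cdot 2 - 2 = \frac{1}{2} \left(-1\right) 2 - 2 = \left(- \frac{1}{2}\right) 2 - 2 = -1 - 2 = -3$)
$\left(n - 18\right) c{\left(7,-6 \right)} = \left(-3 - 18\right) \left(2 - 7\right) = - 21 \left(2 - 7\right) = \left(-21\right) \left(-5\right) = 105$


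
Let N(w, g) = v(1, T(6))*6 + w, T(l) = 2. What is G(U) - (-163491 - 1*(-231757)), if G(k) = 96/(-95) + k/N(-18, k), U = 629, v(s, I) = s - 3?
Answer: -38924147/570 ≈ -68288.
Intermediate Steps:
v(s, I) = -3 + s
N(w, g) = -12 + w (N(w, g) = (-3 + 1)*6 + w = -2*6 + w = -12 + w)
G(k) = -96/95 - k/30 (G(k) = 96/(-95) + k/(-12 - 18) = 96*(-1/95) + k/(-30) = -96/95 + k*(-1/30) = -96/95 - k/30)
G(U) - (-163491 - 1*(-231757)) = (-96/95 - 1/30*629) - (-163491 - 1*(-231757)) = (-96/95 - 629/30) - (-163491 + 231757) = -12527/570 - 1*68266 = -12527/570 - 68266 = -38924147/570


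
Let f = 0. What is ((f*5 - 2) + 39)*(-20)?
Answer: -740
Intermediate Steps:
((f*5 - 2) + 39)*(-20) = ((0*5 - 2) + 39)*(-20) = ((0 - 2) + 39)*(-20) = (-2 + 39)*(-20) = 37*(-20) = -740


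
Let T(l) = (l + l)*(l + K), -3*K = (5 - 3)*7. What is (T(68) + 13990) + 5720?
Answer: 84970/3 ≈ 28323.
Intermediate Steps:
K = -14/3 (K = -(5 - 3)*7/3 = -2*7/3 = -1/3*14 = -14/3 ≈ -4.6667)
T(l) = 2*l*(-14/3 + l) (T(l) = (l + l)*(l - 14/3) = (2*l)*(-14/3 + l) = 2*l*(-14/3 + l))
(T(68) + 13990) + 5720 = ((2/3)*68*(-14 + 3*68) + 13990) + 5720 = ((2/3)*68*(-14 + 204) + 13990) + 5720 = ((2/3)*68*190 + 13990) + 5720 = (25840/3 + 13990) + 5720 = 67810/3 + 5720 = 84970/3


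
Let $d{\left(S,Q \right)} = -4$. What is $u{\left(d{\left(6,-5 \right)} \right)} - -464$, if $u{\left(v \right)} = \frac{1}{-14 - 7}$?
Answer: $\frac{9743}{21} \approx 463.95$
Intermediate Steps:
$u{\left(v \right)} = - \frac{1}{21}$ ($u{\left(v \right)} = \frac{1}{-21} = - \frac{1}{21}$)
$u{\left(d{\left(6,-5 \right)} \right)} - -464 = - \frac{1}{21} - -464 = - \frac{1}{21} + 464 = \frac{9743}{21}$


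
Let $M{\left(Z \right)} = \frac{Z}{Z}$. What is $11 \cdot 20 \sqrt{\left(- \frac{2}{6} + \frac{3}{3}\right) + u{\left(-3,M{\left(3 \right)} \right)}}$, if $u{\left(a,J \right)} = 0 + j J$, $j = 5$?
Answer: $\frac{220 \sqrt{51}}{3} \approx 523.71$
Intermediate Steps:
$M{\left(Z \right)} = 1$
$u{\left(a,J \right)} = 5 J$ ($u{\left(a,J \right)} = 0 + 5 J = 5 J$)
$11 \cdot 20 \sqrt{\left(- \frac{2}{6} + \frac{3}{3}\right) + u{\left(-3,M{\left(3 \right)} \right)}} = 11 \cdot 20 \sqrt{\left(- \frac{2}{6} + \frac{3}{3}\right) + 5 \cdot 1} = 220 \sqrt{\left(\left(-2\right) \frac{1}{6} + 3 \cdot \frac{1}{3}\right) + 5} = 220 \sqrt{\left(- \frac{1}{3} + 1\right) + 5} = 220 \sqrt{\frac{2}{3} + 5} = 220 \sqrt{\frac{17}{3}} = 220 \frac{\sqrt{51}}{3} = \frac{220 \sqrt{51}}{3}$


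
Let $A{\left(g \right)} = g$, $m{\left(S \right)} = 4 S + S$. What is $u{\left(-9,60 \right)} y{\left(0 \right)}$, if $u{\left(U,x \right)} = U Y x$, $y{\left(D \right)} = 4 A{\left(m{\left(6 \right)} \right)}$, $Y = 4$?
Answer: $-259200$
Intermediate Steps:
$m{\left(S \right)} = 5 S$
$y{\left(D \right)} = 120$ ($y{\left(D \right)} = 4 \cdot 5 \cdot 6 = 4 \cdot 30 = 120$)
$u{\left(U,x \right)} = 4 U x$ ($u{\left(U,x \right)} = U 4 x = 4 U x$)
$u{\left(-9,60 \right)} y{\left(0 \right)} = 4 \left(-9\right) 60 \cdot 120 = \left(-2160\right) 120 = -259200$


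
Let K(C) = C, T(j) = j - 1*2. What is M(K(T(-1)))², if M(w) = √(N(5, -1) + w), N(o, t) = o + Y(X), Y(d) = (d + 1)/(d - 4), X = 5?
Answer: 8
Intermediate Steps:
T(j) = -2 + j (T(j) = j - 2 = -2 + j)
Y(d) = (1 + d)/(-4 + d)
N(o, t) = 6 + o (N(o, t) = o + (1 + 5)/(-4 + 5) = o + 6/1 = o + 1*6 = o + 6 = 6 + o)
M(w) = √(11 + w) (M(w) = √((6 + 5) + w) = √(11 + w))
M(K(T(-1)))² = (√(11 + (-2 - 1)))² = (√(11 - 3))² = (√8)² = (2*√2)² = 8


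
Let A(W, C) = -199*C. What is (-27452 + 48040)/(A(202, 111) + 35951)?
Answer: 10294/6931 ≈ 1.4852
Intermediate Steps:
(-27452 + 48040)/(A(202, 111) + 35951) = (-27452 + 48040)/(-199*111 + 35951) = 20588/(-22089 + 35951) = 20588/13862 = 20588*(1/13862) = 10294/6931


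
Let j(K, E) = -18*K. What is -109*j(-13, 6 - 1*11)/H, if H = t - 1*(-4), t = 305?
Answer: -8502/103 ≈ -82.544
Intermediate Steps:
H = 309 (H = 305 - 1*(-4) = 305 + 4 = 309)
-109*j(-13, 6 - 1*11)/H = -109*(-18*(-13))/309 = -25506/309 = -109*78/103 = -8502/103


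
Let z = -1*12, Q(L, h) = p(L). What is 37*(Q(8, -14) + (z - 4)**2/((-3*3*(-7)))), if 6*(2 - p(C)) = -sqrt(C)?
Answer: 14134/63 + 37*sqrt(2)/3 ≈ 241.79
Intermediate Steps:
p(C) = 2 + sqrt(C)/6 (p(C) = 2 - (-1)*sqrt(C)/6 = 2 + sqrt(C)/6)
Q(L, h) = 2 + sqrt(L)/6
z = -12
37*(Q(8, -14) + (z - 4)**2/((-3*3*(-7)))) = 37*((2 + sqrt(8)/6) + (-12 - 4)**2/((-3*3*(-7)))) = 37*((2 + (2*sqrt(2))/6) + (-16)**2/((-9*(-7)))) = 37*((2 + sqrt(2)/3) + 256/63) = 37*(382/63 + sqrt(2)/3) = 14134/63 + 37*sqrt(2)/3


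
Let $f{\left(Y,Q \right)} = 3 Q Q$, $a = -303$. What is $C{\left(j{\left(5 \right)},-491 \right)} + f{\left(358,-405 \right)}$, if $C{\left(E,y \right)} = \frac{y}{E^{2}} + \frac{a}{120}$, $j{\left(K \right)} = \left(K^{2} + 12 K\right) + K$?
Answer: $\frac{7971573113}{16200} \approx 4.9207 \cdot 10^{5}$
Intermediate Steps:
$f{\left(Y,Q \right)} = 3 Q^{2}$
$j{\left(K \right)} = K^{2} + 13 K$
$C{\left(E,y \right)} = - \frac{101}{40} + \frac{y}{E^{2}}$ ($C{\left(E,y \right)} = \frac{y}{E^{2}} - \frac{303}{120} = \frac{y}{E^{2}} - \frac{101}{40} = - \frac{101}{40} + \frac{y}{E^{2}}$)
$C{\left(j{\left(5 \right)},-491 \right)} + f{\left(358,-405 \right)} = \left(- \frac{101}{40} - \frac{491}{25 \left(13 + 5\right)^{2}}\right) + 3 \left(-405\right)^{2} = \left(- \frac{101}{40} - \frac{491}{8100}\right) + 3 \cdot 164025 = \left(- \frac{101}{40} - \frac{491}{8100}\right) + 492075 = - \frac{41887}{16200} + 492075 = \frac{7971573113}{16200}$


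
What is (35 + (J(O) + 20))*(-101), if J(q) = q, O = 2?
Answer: -5757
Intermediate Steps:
(35 + (J(O) + 20))*(-101) = (35 + (2 + 20))*(-101) = (35 + 22)*(-101) = 57*(-101) = -5757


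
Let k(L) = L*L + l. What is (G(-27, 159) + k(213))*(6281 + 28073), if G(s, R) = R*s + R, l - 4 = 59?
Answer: 1418751492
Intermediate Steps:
l = 63 (l = 4 + 59 = 63)
G(s, R) = R + R*s
k(L) = 63 + L² (k(L) = L*L + 63 = L² + 63 = 63 + L²)
(G(-27, 159) + k(213))*(6281 + 28073) = (159*(1 - 27) + (63 + 213²))*(6281 + 28073) = (159*(-26) + (63 + 45369))*34354 = (-4134 + 45432)*34354 = 41298*34354 = 1418751492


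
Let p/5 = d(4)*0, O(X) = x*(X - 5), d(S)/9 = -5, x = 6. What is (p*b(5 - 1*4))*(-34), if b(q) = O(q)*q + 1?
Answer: 0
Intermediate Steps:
d(S) = -45 (d(S) = 9*(-5) = -45)
O(X) = -30 + 6*X (O(X) = 6*(X - 5) = 6*(-5 + X) = -30 + 6*X)
b(q) = 1 + q*(-30 + 6*q) (b(q) = (-30 + 6*q)*q + 1 = q*(-30 + 6*q) + 1 = 1 + q*(-30 + 6*q))
p = 0 (p = 5*(-45*0) = 5*0 = 0)
(p*b(5 - 1*4))*(-34) = (0*(1 + 6*(5 - 1*4)*(-5 + (5 - 1*4))))*(-34) = (0*(1 + 6*(5 - 4)*(-5 + (5 - 4))))*(-34) = (0*(1 + 6*1*(-5 + 1)))*(-34) = (0*(1 + 6*1*(-4)))*(-34) = (0*(1 - 24))*(-34) = (0*(-23))*(-34) = 0*(-34) = 0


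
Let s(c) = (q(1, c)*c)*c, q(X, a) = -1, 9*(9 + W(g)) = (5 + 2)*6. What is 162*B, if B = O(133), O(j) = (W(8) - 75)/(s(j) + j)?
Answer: 153/209 ≈ 0.73206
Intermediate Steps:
W(g) = -13/3 (W(g) = -9 + ((5 + 2)*6)/9 = -9 + (7*6)/9 = -9 + (⅑)*42 = -9 + 14/3 = -13/3)
s(c) = -c² (s(c) = (-c)*c = -c²)
O(j) = -238/(3*(j - j²)) (O(j) = (-13/3 - 75)/(-j² + j) = -238/(3*(j - j²)))
B = 17/3762 (B = (238/3)/(133*(-1 + 133)) = (238/3)*(1/133)/132 = (238/3)*(1/133)*(1/132) = 17/3762 ≈ 0.0045189)
162*B = 162*(17/3762) = 153/209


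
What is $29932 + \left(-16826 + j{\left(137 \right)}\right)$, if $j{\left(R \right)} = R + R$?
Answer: $13380$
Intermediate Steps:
$j{\left(R \right)} = 2 R$
$29932 + \left(-16826 + j{\left(137 \right)}\right) = 29932 + \left(-16826 + 2 \cdot 137\right) = 29932 + \left(-16826 + 274\right) = 29932 - 16552 = 13380$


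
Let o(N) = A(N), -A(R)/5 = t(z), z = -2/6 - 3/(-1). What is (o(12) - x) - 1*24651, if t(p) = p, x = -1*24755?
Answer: 272/3 ≈ 90.667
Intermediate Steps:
x = -24755
z = 8/3 (z = -2*⅙ - 3*(-1) = -⅓ + 3 = 8/3 ≈ 2.6667)
A(R) = -40/3 (A(R) = -5*8/3 = -40/3)
o(N) = -40/3
(o(12) - x) - 1*24651 = (-40/3 - 1*(-24755)) - 1*24651 = (-40/3 + 24755) - 24651 = 74225/3 - 24651 = 272/3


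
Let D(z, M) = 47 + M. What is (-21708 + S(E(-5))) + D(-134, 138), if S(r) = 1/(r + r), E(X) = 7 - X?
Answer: -516551/24 ≈ -21523.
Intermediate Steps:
S(r) = 1/(2*r)
(-21708 + S(E(-5))) + D(-134, 138) = (-21708 + 1/(2*(7 - 1*(-5)))) + (47 + 138) = (-21708 + 1/(2*(7 + 5))) + 185 = (-21708 + (1/2)/12) + 185 = (-21708 + (1/2)*(1/12)) + 185 = (-21708 + 1/24) + 185 = -520991/24 + 185 = -516551/24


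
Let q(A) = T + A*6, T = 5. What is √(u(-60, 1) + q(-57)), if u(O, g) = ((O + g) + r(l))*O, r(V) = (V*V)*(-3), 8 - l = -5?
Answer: √33623 ≈ 183.37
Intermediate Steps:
l = 13 (l = 8 - 1*(-5) = 8 + 5 = 13)
r(V) = -3*V² (r(V) = V²*(-3) = -3*V²)
q(A) = 5 + 6*A (q(A) = 5 + A*6 = 5 + 6*A)
u(O, g) = O*(-507 + O + g) (u(O, g) = ((O + g) - 3*13²)*O = ((O + g) - 3*169)*O = ((O + g) - 507)*O = (-507 + O + g)*O = O*(-507 + O + g))
√(u(-60, 1) + q(-57)) = √(-60*(-507 - 60 + 1) + (5 + 6*(-57))) = √(-60*(-566) + (5 - 342)) = √(33960 - 337) = √33623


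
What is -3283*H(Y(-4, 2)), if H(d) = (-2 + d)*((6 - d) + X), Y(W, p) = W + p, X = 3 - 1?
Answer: 131320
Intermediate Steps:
X = 2
H(d) = (-2 + d)*(8 - d) (H(d) = (-2 + d)*((6 - d) + 2) = (-2 + d)*(8 - d))
-3283*H(Y(-4, 2)) = -3283*(-16 - (-4 + 2)² + 10*(-4 + 2)) = -3283*(-16 - 1*(-2)² + 10*(-2)) = -3283*(-16 - 1*4 - 20) = -3283*(-16 - 4 - 20) = -3283*(-40) = 131320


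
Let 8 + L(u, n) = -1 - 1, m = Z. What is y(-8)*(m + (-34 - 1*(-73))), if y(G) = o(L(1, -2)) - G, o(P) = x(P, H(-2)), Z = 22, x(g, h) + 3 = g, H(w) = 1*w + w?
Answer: -305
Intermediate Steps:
H(w) = 2*w (H(w) = w + w = 2*w)
x(g, h) = -3 + g
m = 22
L(u, n) = -10 (L(u, n) = -8 + (-1 - 1) = -8 - 2 = -10)
o(P) = -3 + P
y(G) = -13 - G (y(G) = (-3 - 10) - G = -13 - G)
y(-8)*(m + (-34 - 1*(-73))) = (-13 - 1*(-8))*(22 + (-34 - 1*(-73))) = (-13 + 8)*(22 + (-34 + 73)) = -5*(22 + 39) = -5*61 = -305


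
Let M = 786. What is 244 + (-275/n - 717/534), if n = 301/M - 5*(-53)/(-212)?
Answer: 135821459/242614 ≈ 559.83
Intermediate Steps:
n = -1363/1572 (n = 301/786 - 5*(-53)/(-212) = 301*(1/786) + 265*(-1/212) = 301/786 - 5/4 = -1363/1572 ≈ -0.86705)
244 + (-275/n - 717/534) = 244 + (-275/(-1363/1572) - 717/534) = 244 + (-275*(-1572/1363) - 717*1/534) = 244 + (432300/1363 - 239/178) = 244 + 76623643/242614 = 135821459/242614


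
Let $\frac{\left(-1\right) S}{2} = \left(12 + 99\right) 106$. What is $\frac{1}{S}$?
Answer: $- \frac{1}{23532} \approx -4.2495 \cdot 10^{-5}$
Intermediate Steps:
$S = -23532$ ($S = - 2 \left(12 + 99\right) 106 = - 2 \cdot 111 \cdot 106 = \left(-2\right) 11766 = -23532$)
$\frac{1}{S} = \frac{1}{-23532} = - \frac{1}{23532}$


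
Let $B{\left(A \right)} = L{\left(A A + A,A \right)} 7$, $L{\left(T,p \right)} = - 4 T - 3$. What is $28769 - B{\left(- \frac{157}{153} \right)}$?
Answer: $\frac{673962694}{23409} \approx 28791.0$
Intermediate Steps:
$L{\left(T,p \right)} = -3 - 4 T$
$B{\left(A \right)} = -21 - 28 A - 28 A^{2}$ ($B{\left(A \right)} = \left(-3 - 4 \left(A A + A\right)\right) 7 = \left(-3 - 4 \left(A^{2} + A\right)\right) 7 = \left(-3 - 4 \left(A + A^{2}\right)\right) 7 = \left(-3 - \left(4 A + 4 A^{2}\right)\right) 7 = \left(-3 - 4 A - 4 A^{2}\right) 7 = -21 - 28 A - 28 A^{2}$)
$28769 - B{\left(- \frac{157}{153} \right)} = 28769 - \left(-21 - 28 \left(- \frac{157}{153}\right) \left(1 - \frac{157}{153}\right)\right) = 28769 - \left(-21 - 28 \left(\left(-157\right) \frac{1}{153}\right) \left(1 - \frac{157}{153}\right)\right) = 28769 - \left(-21 - - \frac{4396 \left(1 - \frac{157}{153}\right)}{153}\right) = 28769 - \left(-21 - \left(- \frac{4396}{153}\right) \left(- \frac{4}{153}\right)\right) = 28769 - \left(-21 - \frac{17584}{23409}\right) = 28769 - - \frac{509173}{23409} = 28769 + \frac{509173}{23409} = \frac{673962694}{23409}$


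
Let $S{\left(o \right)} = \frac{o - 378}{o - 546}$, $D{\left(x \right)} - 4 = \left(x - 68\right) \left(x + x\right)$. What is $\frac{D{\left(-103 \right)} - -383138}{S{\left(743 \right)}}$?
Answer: $\frac{82418496}{365} \approx 2.258 \cdot 10^{5}$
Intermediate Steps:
$D{\left(x \right)} = 4 + 2 x \left(-68 + x\right)$ ($D{\left(x \right)} = 4 + \left(x - 68\right) \left(x + x\right) = 4 + \left(-68 + x\right) 2 x = 4 + 2 x \left(-68 + x\right)$)
$S{\left(o \right)} = \frac{-378 + o}{-546 + o}$
$\frac{D{\left(-103 \right)} - -383138}{S{\left(743 \right)}} = \frac{\left(4 - -14008 + 2 \left(-103\right)^{2}\right) - -383138}{\frac{1}{-546 + 743} \left(-378 + 743\right)} = \frac{\left(4 + 14008 + 2 \cdot 10609\right) + 383138}{\frac{1}{197} \cdot 365} = \frac{\left(4 + 14008 + 21218\right) + 383138}{\frac{1}{197} \cdot 365} = \frac{35230 + 383138}{\frac{365}{197}} = 418368 \cdot \frac{197}{365} = \frac{82418496}{365}$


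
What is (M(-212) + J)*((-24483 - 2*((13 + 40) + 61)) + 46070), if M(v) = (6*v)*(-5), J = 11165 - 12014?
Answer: 117709449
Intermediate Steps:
J = -849
M(v) = -30*v
(M(-212) + J)*((-24483 - 2*((13 + 40) + 61)) + 46070) = (-30*(-212) - 849)*((-24483 - 2*((13 + 40) + 61)) + 46070) = (6360 - 849)*((-24483 - 2*(53 + 61)) + 46070) = 5511*((-24483 - 2*114) + 46070) = 5511*((-24483 - 228) + 46070) = 5511*(-24711 + 46070) = 5511*21359 = 117709449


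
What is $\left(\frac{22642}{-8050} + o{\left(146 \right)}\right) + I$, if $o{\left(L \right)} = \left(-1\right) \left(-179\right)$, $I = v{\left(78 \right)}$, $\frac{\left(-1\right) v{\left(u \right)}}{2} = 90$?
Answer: $- \frac{15346}{4025} \approx -3.8127$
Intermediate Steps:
$v{\left(u \right)} = -180$ ($v{\left(u \right)} = \left(-2\right) 90 = -180$)
$I = -180$
$o{\left(L \right)} = 179$
$\left(\frac{22642}{-8050} + o{\left(146 \right)}\right) + I = \left(\frac{22642}{-8050} + 179\right) - 180 = \left(22642 \left(- \frac{1}{8050}\right) + 179\right) - 180 = \left(- \frac{11321}{4025} + 179\right) - 180 = \frac{709154}{4025} - 180 = - \frac{15346}{4025}$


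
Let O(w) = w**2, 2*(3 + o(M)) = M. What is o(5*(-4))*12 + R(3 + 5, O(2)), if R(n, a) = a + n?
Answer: -144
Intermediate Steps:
o(M) = -3 + M/2
o(5*(-4))*12 + R(3 + 5, O(2)) = (-3 + (5*(-4))/2)*12 + (2**2 + (3 + 5)) = (-3 + (1/2)*(-20))*12 + (4 + 8) = (-3 - 10)*12 + 12 = -13*12 + 12 = -156 + 12 = -144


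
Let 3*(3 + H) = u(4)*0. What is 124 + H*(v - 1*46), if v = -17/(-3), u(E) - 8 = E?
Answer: 245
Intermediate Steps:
u(E) = 8 + E
v = 17/3 (v = -17*(-⅓) = 17/3 ≈ 5.6667)
H = -3 (H = -3 + ((8 + 4)*0)/3 = -3 + (12*0)/3 = -3 + (⅓)*0 = -3 + 0 = -3)
124 + H*(v - 1*46) = 124 - 3*(17/3 - 1*46) = 124 - 3*(17/3 - 46) = 124 - 3*(-121/3) = 124 + 121 = 245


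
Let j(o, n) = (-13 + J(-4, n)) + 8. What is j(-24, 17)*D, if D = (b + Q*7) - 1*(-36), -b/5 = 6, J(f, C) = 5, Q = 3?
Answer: 0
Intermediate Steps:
b = -30 (b = -5*6 = -30)
j(o, n) = 0 (j(o, n) = (-13 + 5) + 8 = -8 + 8 = 0)
D = 27 (D = (-30 + 3*7) - 1*(-36) = (-30 + 21) + 36 = -9 + 36 = 27)
j(-24, 17)*D = 0*27 = 0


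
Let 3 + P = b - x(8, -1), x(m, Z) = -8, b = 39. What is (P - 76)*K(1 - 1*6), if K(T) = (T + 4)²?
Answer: -32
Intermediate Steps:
P = 44 (P = -3 + (39 - 1*(-8)) = -3 + (39 + 8) = -3 + 47 = 44)
K(T) = (4 + T)²
(P - 76)*K(1 - 1*6) = (44 - 76)*(4 + (1 - 1*6))² = -32*(4 + (1 - 6))² = -32*(4 - 5)² = -32*(-1)² = -32*1 = -32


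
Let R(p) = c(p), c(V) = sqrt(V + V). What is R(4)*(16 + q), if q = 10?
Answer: 52*sqrt(2) ≈ 73.539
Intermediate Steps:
c(V) = sqrt(2)*sqrt(V) (c(V) = sqrt(2*V) = sqrt(2)*sqrt(V))
R(p) = sqrt(2)*sqrt(p)
R(4)*(16 + q) = (sqrt(2)*sqrt(4))*(16 + 10) = (sqrt(2)*2)*26 = (2*sqrt(2))*26 = 52*sqrt(2)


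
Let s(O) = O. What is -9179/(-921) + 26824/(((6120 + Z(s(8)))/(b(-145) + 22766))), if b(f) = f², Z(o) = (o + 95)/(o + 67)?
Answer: 81143147936237/422833863 ≈ 1.9190e+5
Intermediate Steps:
Z(o) = (95 + o)/(67 + o)
-9179/(-921) + 26824/(((6120 + Z(s(8)))/(b(-145) + 22766))) = -9179/(-921) + 26824/(((6120 + (95 + 8)/(67 + 8))/((-145)² + 22766))) = -9179*(-1/921) + 26824/(((6120 + 103/75)/(21025 + 22766))) = 9179/921 + 26824/(((6120 + (1/75)*103)/43791)) = 9179/921 + 26824/(((6120 + 103/75)*(1/43791))) = 9179/921 + 26824/(((459103/75)*(1/43791))) = 9179/921 + 26824/(459103/3284325) = 9179/921 + 26824*(3284325/459103) = 9179/921 + 88098733800/459103 = 81143147936237/422833863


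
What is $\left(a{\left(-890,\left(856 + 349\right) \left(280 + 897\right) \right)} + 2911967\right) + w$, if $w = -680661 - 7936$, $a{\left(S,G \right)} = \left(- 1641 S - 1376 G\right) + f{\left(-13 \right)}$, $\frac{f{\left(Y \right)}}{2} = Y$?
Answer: $-1947876326$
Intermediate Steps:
$f{\left(Y \right)} = 2 Y$
$a{\left(S,G \right)} = -26 - 1641 S - 1376 G$ ($a{\left(S,G \right)} = \left(- 1641 S - 1376 G\right) + 2 \left(-13\right) = \left(- 1641 S - 1376 G\right) - 26 = -26 - 1641 S - 1376 G$)
$w = -688597$ ($w = -680661 - 7936 = -688597$)
$\left(a{\left(-890,\left(856 + 349\right) \left(280 + 897\right) \right)} + 2911967\right) + w = \left(\left(-26 - -1460490 - 1376 \left(856 + 349\right) \left(280 + 897\right)\right) + 2911967\right) - 688597 = \left(\left(-26 + 1460490 - 1376 \cdot 1205 \cdot 1177\right) + 2911967\right) - 688597 = \left(\left(-26 + 1460490 - 1951560160\right) + 2911967\right) - 688597 = \left(-1950099696 + 2911967\right) - 688597 = -1947187729 - 688597 = -1947876326$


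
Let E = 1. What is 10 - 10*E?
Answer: 0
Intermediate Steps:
10 - 10*E = 10 - 10*1 = 10 - 10 = 0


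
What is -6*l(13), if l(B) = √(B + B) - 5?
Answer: 30 - 6*√26 ≈ -0.59412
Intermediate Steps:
l(B) = -5 + √2*√B (l(B) = √(2*B) - 5 = √2*√B - 5 = -5 + √2*√B)
-6*l(13) = -6*(-5 + √2*√13) = -6*(-5 + √26) = 30 - 6*√26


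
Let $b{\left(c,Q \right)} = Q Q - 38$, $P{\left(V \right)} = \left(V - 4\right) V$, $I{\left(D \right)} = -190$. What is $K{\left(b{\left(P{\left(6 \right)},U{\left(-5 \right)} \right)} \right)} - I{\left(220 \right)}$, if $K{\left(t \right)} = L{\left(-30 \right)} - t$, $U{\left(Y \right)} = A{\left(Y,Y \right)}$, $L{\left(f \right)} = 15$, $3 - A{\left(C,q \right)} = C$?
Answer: $179$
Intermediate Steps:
$A{\left(C,q \right)} = 3 - C$
$U{\left(Y \right)} = 3 - Y$
$P{\left(V \right)} = V \left(-4 + V\right)$ ($P{\left(V \right)} = \left(-4 + V\right) V = V \left(-4 + V\right)$)
$b{\left(c,Q \right)} = -38 + Q^{2}$ ($b{\left(c,Q \right)} = Q^{2} - 38 = -38 + Q^{2}$)
$K{\left(t \right)} = 15 - t$
$K{\left(b{\left(P{\left(6 \right)},U{\left(-5 \right)} \right)} \right)} - I{\left(220 \right)} = \left(15 - \left(-38 + \left(3 - -5\right)^{2}\right)\right) - -190 = \left(15 - \left(-38 + \left(3 + 5\right)^{2}\right)\right) + 190 = \left(15 - \left(-38 + 8^{2}\right)\right) + 190 = \left(15 - \left(-38 + 64\right)\right) + 190 = \left(15 - 26\right) + 190 = -11 + 190 = 179$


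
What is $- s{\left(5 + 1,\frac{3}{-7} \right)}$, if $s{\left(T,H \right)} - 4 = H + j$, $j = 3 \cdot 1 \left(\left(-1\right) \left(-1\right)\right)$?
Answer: $- \frac{46}{7} \approx -6.5714$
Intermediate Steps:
$j = 3$ ($j = 3 \cdot 1 = 3$)
$s{\left(T,H \right)} = 7 + H$ ($s{\left(T,H \right)} = 4 + \left(H + 3\right) = 4 + \left(3 + H\right) = 7 + H$)
$- s{\left(5 + 1,\frac{3}{-7} \right)} = - (7 + \frac{3}{-7}) = - (7 + 3 \left(- \frac{1}{7}\right)) = - (7 - \frac{3}{7}) = \left(-1\right) \frac{46}{7} = - \frac{46}{7}$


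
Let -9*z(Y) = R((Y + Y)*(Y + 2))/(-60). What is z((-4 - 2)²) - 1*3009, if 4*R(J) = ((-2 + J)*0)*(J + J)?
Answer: -3009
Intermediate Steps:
R(J) = 0 (R(J) = (((-2 + J)*0)*(J + J))/4 = (0*(2*J))/4 = (¼)*0 = 0)
z(Y) = 0 (z(Y) = -0/(-60) = -0*(-1)/60 = -⅑*0 = 0)
z((-4 - 2)²) - 1*3009 = 0 - 1*3009 = 0 - 3009 = -3009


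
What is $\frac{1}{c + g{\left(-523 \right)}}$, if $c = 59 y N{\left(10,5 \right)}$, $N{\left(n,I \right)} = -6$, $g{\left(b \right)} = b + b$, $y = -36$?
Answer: $\frac{1}{11698} \approx 8.5485 \cdot 10^{-5}$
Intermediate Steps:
$g{\left(b \right)} = 2 b$
$c = 12744$ ($c = 59 \left(-36\right) \left(-6\right) = \left(-2124\right) \left(-6\right) = 12744$)
$\frac{1}{c + g{\left(-523 \right)}} = \frac{1}{12744 + 2 \left(-523\right)} = \frac{1}{12744 - 1046} = \frac{1}{11698}$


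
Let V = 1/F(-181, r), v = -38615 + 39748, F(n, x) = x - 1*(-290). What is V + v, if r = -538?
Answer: 280983/248 ≈ 1133.0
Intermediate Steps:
F(n, x) = 290 + x (F(n, x) = x + 290 = 290 + x)
v = 1133
V = -1/248 (V = 1/(290 - 538) = 1/(-248) = -1/248 ≈ -0.0040323)
V + v = -1/248 + 1133 = 280983/248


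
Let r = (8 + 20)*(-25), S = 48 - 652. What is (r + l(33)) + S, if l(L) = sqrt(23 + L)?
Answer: -1304 + 2*sqrt(14) ≈ -1296.5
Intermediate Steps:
S = -604
r = -700 (r = 28*(-25) = -700)
(r + l(33)) + S = (-700 + sqrt(23 + 33)) - 604 = (-700 + sqrt(56)) - 604 = (-700 + 2*sqrt(14)) - 604 = -1304 + 2*sqrt(14)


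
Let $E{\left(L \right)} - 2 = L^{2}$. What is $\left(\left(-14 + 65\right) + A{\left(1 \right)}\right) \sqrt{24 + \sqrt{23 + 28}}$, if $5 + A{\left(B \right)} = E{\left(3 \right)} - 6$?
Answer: $51 \sqrt{24 + \sqrt{51}} \approx 284.6$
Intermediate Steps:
$E{\left(L \right)} = 2 + L^{2}$
$A{\left(B \right)} = 0$ ($A{\left(B \right)} = -5 + \left(\left(2 + 3^{2}\right) - 6\right) = -5 + \left(\left(2 + 9\right) - 6\right) = -5 + \left(11 - 6\right) = -5 + 5 = 0$)
$\left(\left(-14 + 65\right) + A{\left(1 \right)}\right) \sqrt{24 + \sqrt{23 + 28}} = \left(\left(-14 + 65\right) + 0\right) \sqrt{24 + \sqrt{23 + 28}} = \left(51 + 0\right) \sqrt{24 + \sqrt{51}} = 51 \sqrt{24 + \sqrt{51}}$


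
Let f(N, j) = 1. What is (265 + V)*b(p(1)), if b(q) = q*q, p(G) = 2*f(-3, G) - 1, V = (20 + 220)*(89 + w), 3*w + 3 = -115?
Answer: 12185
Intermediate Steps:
w = -118/3 (w = -1 + (⅓)*(-115) = -1 - 115/3 = -118/3 ≈ -39.333)
V = 11920 (V = (20 + 220)*(89 - 118/3) = 240*(149/3) = 11920)
p(G) = 1 (p(G) = 2*1 - 1 = 2 - 1 = 1)
b(q) = q²
(265 + V)*b(p(1)) = (265 + 11920)*1² = 12185*1 = 12185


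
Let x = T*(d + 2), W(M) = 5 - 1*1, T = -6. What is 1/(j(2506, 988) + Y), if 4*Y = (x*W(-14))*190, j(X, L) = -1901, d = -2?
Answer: -1/1901 ≈ -0.00052604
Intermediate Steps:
W(M) = 4 (W(M) = 5 - 1 = 4)
x = 0 (x = -6*(-2 + 2) = -6*0 = 0)
Y = 0 (Y = ((0*4)*190)/4 = (0*190)/4 = (¼)*0 = 0)
1/(j(2506, 988) + Y) = 1/(-1901 + 0) = 1/(-1901) = -1/1901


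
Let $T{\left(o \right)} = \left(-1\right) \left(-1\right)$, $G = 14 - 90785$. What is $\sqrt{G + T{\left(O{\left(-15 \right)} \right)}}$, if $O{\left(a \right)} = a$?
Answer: $i \sqrt{90770} \approx 301.28 i$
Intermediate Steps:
$G = -90771$ ($G = 14 - 90785 = -90771$)
$T{\left(o \right)} = 1$
$\sqrt{G + T{\left(O{\left(-15 \right)} \right)}} = \sqrt{-90771 + 1} = \sqrt{-90770} = i \sqrt{90770}$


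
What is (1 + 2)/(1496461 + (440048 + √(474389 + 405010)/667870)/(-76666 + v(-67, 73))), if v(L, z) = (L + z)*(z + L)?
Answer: 11758895042566197536283462000/5865553436268115427233977886516201 + 460609902900*√97711/5865553436268115427233977886516201 ≈ 2.0047e-6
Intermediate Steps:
v(L, z) = (L + z)² (v(L, z) = (L + z)*(L + z) = (L + z)²)
(1 + 2)/(1496461 + (440048 + √(474389 + 405010)/667870)/(-76666 + v(-67, 73))) = (1 + 2)/(1496461 + (440048 + √(474389 + 405010)/667870)/(-76666 + (-67 + 73)²)) = 3/(1496461 + (440048 + √879399*(1/667870))/(-76666 + 6²)) = 3/(1496461 + (440048 + (3*√97711)*(1/667870))/(-76666 + 36)) = 3/(1496461 + (440048 + 3*√97711/667870)/(-76630)) = 3/(1496461 + (440048 + 3*√97711/667870)*(-1/76630)) = 3/(1496461 + (-220024/38315 - 3*√97711/51178878100)) = 3/(57336683191/38315 - 3*√97711/51178878100)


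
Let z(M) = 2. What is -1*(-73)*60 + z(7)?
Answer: 4382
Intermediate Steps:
-1*(-73)*60 + z(7) = -1*(-73)*60 + 2 = 73*60 + 2 = 4380 + 2 = 4382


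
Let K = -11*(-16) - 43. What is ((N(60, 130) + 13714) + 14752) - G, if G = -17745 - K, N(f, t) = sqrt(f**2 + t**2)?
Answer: 46344 + 10*sqrt(205) ≈ 46487.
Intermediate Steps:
K = 133 (K = 176 - 43 = 133)
G = -17878 (G = -17745 - 1*133 = -17745 - 133 = -17878)
((N(60, 130) + 13714) + 14752) - G = ((sqrt(60**2 + 130**2) + 13714) + 14752) - 1*(-17878) = ((sqrt(3600 + 16900) + 13714) + 14752) + 17878 = ((sqrt(20500) + 13714) + 14752) + 17878 = ((10*sqrt(205) + 13714) + 14752) + 17878 = ((13714 + 10*sqrt(205)) + 14752) + 17878 = (28466 + 10*sqrt(205)) + 17878 = 46344 + 10*sqrt(205)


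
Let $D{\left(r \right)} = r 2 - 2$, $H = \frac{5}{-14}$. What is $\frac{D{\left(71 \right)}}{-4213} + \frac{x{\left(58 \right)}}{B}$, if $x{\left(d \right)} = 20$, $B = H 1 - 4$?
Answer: $- \frac{1188180}{256993} \approx -4.6234$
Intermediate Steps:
$H = - \frac{5}{14}$ ($H = 5 \left(- \frac{1}{14}\right) = - \frac{5}{14} \approx -0.35714$)
$D{\left(r \right)} = -2 + 2 r$ ($D{\left(r \right)} = 2 r - 2 = -2 + 2 r$)
$B = - \frac{61}{14}$ ($B = \left(- \frac{5}{14}\right) 1 - 4 = - \frac{5}{14} - 4 = - \frac{61}{14} \approx -4.3571$)
$\frac{D{\left(71 \right)}}{-4213} + \frac{x{\left(58 \right)}}{B} = \frac{-2 + 2 \cdot 71}{-4213} + \frac{20}{- \frac{61}{14}} = \left(-2 + 142\right) \left(- \frac{1}{4213}\right) + 20 \left(- \frac{14}{61}\right) = 140 \left(- \frac{1}{4213}\right) - \frac{280}{61} = - \frac{140}{4213} - \frac{280}{61} = - \frac{1188180}{256993}$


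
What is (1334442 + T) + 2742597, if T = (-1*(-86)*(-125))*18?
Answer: 3883539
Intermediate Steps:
T = -193500 (T = (86*(-125))*18 = -10750*18 = -193500)
(1334442 + T) + 2742597 = (1334442 - 193500) + 2742597 = 1140942 + 2742597 = 3883539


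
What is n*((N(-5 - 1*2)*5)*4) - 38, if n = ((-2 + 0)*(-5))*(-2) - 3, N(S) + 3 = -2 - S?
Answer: -958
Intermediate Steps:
N(S) = -5 - S (N(S) = -3 + (-2 - S) = -5 - S)
n = -23 (n = -2*(-5)*(-2) - 3 = 10*(-2) - 3 = -20 - 3 = -23)
n*((N(-5 - 1*2)*5)*4) - 38 = -23*(-5 - (-5 - 1*2))*5*4 - 38 = -23*(-5 - (-5 - 2))*5*4 - 38 = -23*(-5 - 1*(-7))*5*4 - 38 = -23*(-5 + 7)*5*4 - 38 = -23*2*5*4 - 38 = -230*4 - 38 = -23*40 - 38 = -920 - 38 = -958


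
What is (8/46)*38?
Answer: 152/23 ≈ 6.6087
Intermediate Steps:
(8/46)*38 = ((1/46)*8)*38 = (4/23)*38 = 152/23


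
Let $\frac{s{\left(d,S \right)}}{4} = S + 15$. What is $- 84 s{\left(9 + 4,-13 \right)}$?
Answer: $-672$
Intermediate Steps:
$s{\left(d,S \right)} = 60 + 4 S$ ($s{\left(d,S \right)} = 4 \left(S + 15\right) = 4 \left(15 + S\right) = 60 + 4 S$)
$- 84 s{\left(9 + 4,-13 \right)} = - 84 \left(60 + 4 \left(-13\right)\right) = - 84 \left(60 - 52\right) = \left(-84\right) 8 = -672$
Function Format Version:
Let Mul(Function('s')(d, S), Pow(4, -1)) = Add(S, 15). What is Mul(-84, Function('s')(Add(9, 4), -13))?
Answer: -672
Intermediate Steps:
Function('s')(d, S) = Add(60, Mul(4, S)) (Function('s')(d, S) = Mul(4, Add(S, 15)) = Mul(4, Add(15, S)) = Add(60, Mul(4, S)))
Mul(-84, Function('s')(Add(9, 4), -13)) = Mul(-84, Add(60, Mul(4, -13))) = Mul(-84, Add(60, -52)) = Mul(-84, 8) = -672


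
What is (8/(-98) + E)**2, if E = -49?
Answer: 5784025/2401 ≈ 2409.0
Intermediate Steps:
(8/(-98) + E)**2 = (8/(-98) - 49)**2 = (8*(-1/98) - 49)**2 = (-4/49 - 49)**2 = (-2405/49)**2 = 5784025/2401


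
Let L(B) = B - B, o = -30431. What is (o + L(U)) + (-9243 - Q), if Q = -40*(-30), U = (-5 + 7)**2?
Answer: -40874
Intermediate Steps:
U = 4 (U = 2**2 = 4)
Q = 1200
L(B) = 0
(o + L(U)) + (-9243 - Q) = (-30431 + 0) + (-9243 - 1*1200) = -30431 + (-9243 - 1200) = -30431 - 10443 = -40874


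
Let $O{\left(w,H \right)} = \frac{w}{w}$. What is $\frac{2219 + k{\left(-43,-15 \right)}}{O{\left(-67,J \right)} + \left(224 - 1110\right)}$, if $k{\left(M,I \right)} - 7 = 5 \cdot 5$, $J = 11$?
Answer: $- \frac{2251}{885} \approx -2.5435$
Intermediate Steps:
$k{\left(M,I \right)} = 32$ ($k{\left(M,I \right)} = 7 + 5 \cdot 5 = 7 + 25 = 32$)
$O{\left(w,H \right)} = 1$
$\frac{2219 + k{\left(-43,-15 \right)}}{O{\left(-67,J \right)} + \left(224 - 1110\right)} = \frac{2219 + 32}{1 + \left(224 - 1110\right)} = \frac{2251}{1 - 886} = \frac{2251}{-885} = 2251 \left(- \frac{1}{885}\right) = - \frac{2251}{885}$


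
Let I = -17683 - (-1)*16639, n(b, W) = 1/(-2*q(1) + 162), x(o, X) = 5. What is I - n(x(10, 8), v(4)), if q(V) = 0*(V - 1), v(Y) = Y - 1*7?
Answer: -169129/162 ≈ -1044.0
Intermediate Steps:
v(Y) = -7 + Y (v(Y) = Y - 7 = -7 + Y)
q(V) = 0 (q(V) = 0*(-1 + V) = 0)
n(b, W) = 1/162 (n(b, W) = 1/(-2*0 + 162) = 1/(0 + 162) = 1/162)
I = -1044 (I = -17683 - 1*(-16639) = -17683 + 16639 = -1044)
I - n(x(10, 8), v(4)) = -1044 - 1*1/162 = -1044 - 1/162 = -169129/162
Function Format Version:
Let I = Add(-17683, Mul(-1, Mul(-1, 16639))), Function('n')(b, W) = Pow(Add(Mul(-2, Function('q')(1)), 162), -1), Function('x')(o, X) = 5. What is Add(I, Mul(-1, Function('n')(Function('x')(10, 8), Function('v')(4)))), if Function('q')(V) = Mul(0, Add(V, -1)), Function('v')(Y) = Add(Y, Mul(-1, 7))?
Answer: Rational(-169129, 162) ≈ -1044.0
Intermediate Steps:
Function('v')(Y) = Add(-7, Y) (Function('v')(Y) = Add(Y, -7) = Add(-7, Y))
Function('q')(V) = 0 (Function('q')(V) = Mul(0, Add(-1, V)) = 0)
Function('n')(b, W) = Rational(1, 162) (Function('n')(b, W) = Pow(Add(Mul(-2, 0), 162), -1) = Pow(Add(0, 162), -1) = Pow(162, -1) = Rational(1, 162))
I = -1044 (I = Add(-17683, Mul(-1, -16639)) = Add(-17683, 16639) = -1044)
Add(I, Mul(-1, Function('n')(Function('x')(10, 8), Function('v')(4)))) = Add(-1044, Mul(-1, Rational(1, 162))) = Add(-1044, Rational(-1, 162)) = Rational(-169129, 162)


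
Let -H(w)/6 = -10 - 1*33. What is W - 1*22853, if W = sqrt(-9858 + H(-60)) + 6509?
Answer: -16344 + 40*I*sqrt(6) ≈ -16344.0 + 97.98*I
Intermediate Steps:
H(w) = 258 (H(w) = -6*(-10 - 1*33) = -6*(-10 - 33) = -6*(-43) = 258)
W = 6509 + 40*I*sqrt(6) (W = sqrt(-9858 + 258) + 6509 = sqrt(-9600) + 6509 = 40*I*sqrt(6) + 6509 = 6509 + 40*I*sqrt(6) ≈ 6509.0 + 97.98*I)
W - 1*22853 = (6509 + 40*I*sqrt(6)) - 1*22853 = (6509 + 40*I*sqrt(6)) - 22853 = -16344 + 40*I*sqrt(6)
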